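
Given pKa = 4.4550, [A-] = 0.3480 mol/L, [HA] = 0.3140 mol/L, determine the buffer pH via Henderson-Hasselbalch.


ratio = [A-] / [HA] = 0.3480 / 0.3140 = 1.1083
log10(ratio) = 0.0446496
pH = pKa + log10(ratio) = 4.4550 + 0.0446496 = 4.4996


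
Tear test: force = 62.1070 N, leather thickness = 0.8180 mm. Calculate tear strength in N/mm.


Formula: Tear strength = force / thickness
Substituting: Tear strength = 62.1070 / 0.8180
Result: 75.9254 N/mm


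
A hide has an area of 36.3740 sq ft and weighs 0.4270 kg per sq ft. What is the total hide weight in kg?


Formula: Weight = area * weight_per_sqft
Substituting: Weight = 36.3740 * 0.4270
Result: 15.5317 kg


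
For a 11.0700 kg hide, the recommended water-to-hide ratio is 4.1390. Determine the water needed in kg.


Formula: Water = hide_weight * ratio
Substituting: Water = 11.0700 * 4.1390
Result: 45.8187 kg


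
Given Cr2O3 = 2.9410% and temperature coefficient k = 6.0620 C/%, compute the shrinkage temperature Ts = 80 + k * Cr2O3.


Formula: Ts = 80 + k * Cr2O3
Substituting: Ts = 80 + 6.0620 * 2.9410
Result: 97.8283 C


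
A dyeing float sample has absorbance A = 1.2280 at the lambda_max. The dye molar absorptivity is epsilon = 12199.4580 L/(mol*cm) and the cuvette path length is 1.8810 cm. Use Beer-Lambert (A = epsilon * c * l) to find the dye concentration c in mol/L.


Formula: c = A / (epsilon * l)
Substituting: c = 1.2280 / (12199.4580 * 1.8810)
Result: 5.3514e-05 mol/L


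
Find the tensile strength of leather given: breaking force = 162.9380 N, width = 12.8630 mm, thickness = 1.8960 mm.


Formula: TS = force / (width * thickness)
Substituting: TS = 162.9380 / (12.8630 * 1.8960)
Result: 6.6810 N/mm^2


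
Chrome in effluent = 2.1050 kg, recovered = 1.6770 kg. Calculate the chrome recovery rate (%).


Formula: Recovery = recovered / input * 100
Substituting: Recovery = 1.6770 / 2.1050 * 100
Result: 79.6675 %


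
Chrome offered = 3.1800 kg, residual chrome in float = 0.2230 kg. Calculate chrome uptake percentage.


Formula: Uptake = (offered - residual) / offered * 100
Substituting: Uptake = (3.1800 - 0.2230) / 3.1800 * 100
Result: 92.9874 %


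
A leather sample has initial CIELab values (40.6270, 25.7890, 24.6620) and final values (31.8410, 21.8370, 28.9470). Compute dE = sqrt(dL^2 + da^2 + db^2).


dL = -8.7860, da = -3.9520, db = 4.2850
dE = sqrt((-8.7860)^2 + (-3.9520)^2 + 4.2850^2) = 10.5439


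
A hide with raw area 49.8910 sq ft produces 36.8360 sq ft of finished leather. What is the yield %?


Formula: Yield = finished / raw * 100
Substituting: Yield = 36.8360 / 49.8910 * 100
Result: 73.8330 %


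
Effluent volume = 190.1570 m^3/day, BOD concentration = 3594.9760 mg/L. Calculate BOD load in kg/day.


Formula: BOD_load = volume * conc / 1000
Substituting: BOD_load = 190.1570 * 3594.9760 / 1000
Result: 683.6099 kg/day


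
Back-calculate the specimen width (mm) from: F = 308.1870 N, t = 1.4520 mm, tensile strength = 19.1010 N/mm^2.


Formula: w = F / (TS * t)
Substituting: w = 308.1870 / (19.1010 * 1.4520)
Result: 11.1120 mm


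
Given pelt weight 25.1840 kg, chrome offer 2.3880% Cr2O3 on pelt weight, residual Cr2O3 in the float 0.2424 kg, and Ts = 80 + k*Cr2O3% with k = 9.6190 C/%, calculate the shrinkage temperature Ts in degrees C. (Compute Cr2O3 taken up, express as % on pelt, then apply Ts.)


Offered = pelt * offer_pct / 100 = 25.1840 * 2.3880 / 100 = 0.6014 kg
Uptake = offered - residual = 0.6014 - 0.2424 = 0.3590 kg
Cr2O3% on pelt = uptake / pelt * 100 = 0.3590 / 25.1840 * 100 = 1.4255 %
Ts = 80 + k * Cr2O3% = 80 + 9.6190 * 1.4255 = 93.7117 C


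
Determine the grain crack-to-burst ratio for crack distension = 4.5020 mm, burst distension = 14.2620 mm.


Formula: Ratio = crack / burst
Substituting: Ratio = 4.5020 / 14.2620
Result: 0.3157


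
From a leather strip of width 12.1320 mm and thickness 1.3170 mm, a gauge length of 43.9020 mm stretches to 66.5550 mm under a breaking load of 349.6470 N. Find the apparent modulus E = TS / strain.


TS = F / (w * t) = 349.6470 / (12.1320 * 1.3170) = 21.8832 N/mm^2
strain = (Lf - L0) / L0 = (66.5550 - 43.9020) / 43.9020 = 0.5160
E = TS / strain = 21.8832 / 0.5160 = 42.4102 N/mm^2


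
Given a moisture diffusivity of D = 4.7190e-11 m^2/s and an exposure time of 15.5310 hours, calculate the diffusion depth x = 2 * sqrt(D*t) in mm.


t = 15.5310 hr * 3600 = 55911.6000 s
D * t = 4.7190e-11 * 55911.6000 = 2.6385e-06
x = 2 * sqrt(D*t) = 2 * sqrt(2.6385e-06) = 0.00324867 m = 3.2487 mm


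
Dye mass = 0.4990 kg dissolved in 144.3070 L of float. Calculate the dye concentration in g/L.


Formula: Conc = dye_mass(kg) / volume(L) * 1000
Substituting: Conc = 0.4990 / 144.3070 * 1000
Result: 3.4579 g/L


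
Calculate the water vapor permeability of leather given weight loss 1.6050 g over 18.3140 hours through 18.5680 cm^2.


Formula: WVP = loss / (area * time)
Substituting: WVP = 1.6050 / (18.5680 * 18.3140)
Result: 0.00471983 g/(cm^2*hr)


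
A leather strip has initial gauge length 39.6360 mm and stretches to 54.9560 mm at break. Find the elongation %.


Formula: Elongation = (Lf - L0) / L0 * 100
Substituting: Elongation = (54.9560 - 39.6360) / 39.6360 * 100
Result: 38.6517 %


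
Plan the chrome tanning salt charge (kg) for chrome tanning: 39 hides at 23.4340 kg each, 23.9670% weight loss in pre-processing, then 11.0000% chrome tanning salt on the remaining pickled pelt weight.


Total_raw = N * avg_wt = 39 * 23.4340 = 913.9260 kg
Substrate = Total_raw * (1 - loss/100) = 913.9260 * (1 - 23.9670/100) = 694.8854 kg
Chrome = Substrate * pct / 100 = 694.8854 * 11.0000 / 100 = 76.4374 kg


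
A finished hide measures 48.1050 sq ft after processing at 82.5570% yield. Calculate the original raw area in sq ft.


Formula: raw = finished * 100 / yield
Substituting: raw = 48.1050 * 100 / 82.5570
Result: 58.2688 sq ft


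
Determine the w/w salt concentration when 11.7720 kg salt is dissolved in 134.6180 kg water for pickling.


Formula: Conc = salt / (water + salt) * 100
Substituting: Conc = 11.7720 / (134.6180 + 11.7720) * 100
Result: 8.0415 %


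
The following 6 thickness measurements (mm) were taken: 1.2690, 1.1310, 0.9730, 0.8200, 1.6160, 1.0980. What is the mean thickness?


Formula: Average = sum / n
Substituting: Average = 6.9070 / 6
Result: 1.1512 mm


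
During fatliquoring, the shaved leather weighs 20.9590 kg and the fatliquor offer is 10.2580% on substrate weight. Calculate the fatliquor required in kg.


Formula: Fat = substrate * pct / 100
Substituting: Fat = 20.9590 * 10.2580 / 100
Result: 2.1500 kg


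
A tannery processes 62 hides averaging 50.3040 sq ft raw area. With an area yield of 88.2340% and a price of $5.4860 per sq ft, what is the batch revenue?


Raw_total = N * avg_area = 62 * 50.3040 = 3118.8480 sq ft
Finished = Raw_total * yield / 100 = 3118.8480 * 88.2340 / 100 = 2751.8843 sq ft
Value = Finished * price = 2751.8843 * 5.4860 = 15096.8375 $


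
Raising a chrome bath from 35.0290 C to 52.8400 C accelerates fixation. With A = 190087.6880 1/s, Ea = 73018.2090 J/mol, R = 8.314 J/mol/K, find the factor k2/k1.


T1 = 35.0290 + 273.15 = 308.1790 K; T2 = 52.8400 + 273.15 = 325.9900 K
k1 = A * exp(-Ea/(R*T1)) = 190087.6880 * exp(-73018.2090/(8.314*308.1790)) = 7.9859e-08 1/s
k2 = A * exp(-Ea/(R*T2)) = 190087.6880 * exp(-73018.2090/(8.314*325.9900)) = 3.7891e-07 1/s
k2/k1 = 3.7891e-07 / 7.9859e-08 = 4.7448


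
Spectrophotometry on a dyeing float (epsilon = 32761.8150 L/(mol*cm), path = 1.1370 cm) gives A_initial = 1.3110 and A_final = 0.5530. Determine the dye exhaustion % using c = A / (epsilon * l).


c_initial = A_i / (epsilon * l) = 1.3110 / (32761.8150 * 1.1370) = 3.5194e-05 mol/L
c_final = A_f / (epsilon * l) = 0.5530 / (32761.8150 * 1.1370) = 1.4846e-05 mol/L
Exhaustion = (c_initial - c_final) / c_initial * 100 = (3.5194e-05 - 1.4846e-05) / 3.5194e-05 * 100 = 57.8185 %


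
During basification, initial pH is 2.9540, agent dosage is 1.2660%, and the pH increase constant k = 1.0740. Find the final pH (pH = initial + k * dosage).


Formula: pH_final = pH_initial + k * base_pct
Substituting: pH_final = 2.9540 + 1.0740 * 1.2660
Result: 4.3137


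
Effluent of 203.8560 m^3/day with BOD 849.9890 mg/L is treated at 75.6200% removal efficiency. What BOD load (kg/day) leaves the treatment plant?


Load_in = volume * conc / 1000 = 203.8560 * 849.9890 / 1000 = 173.2754 kg/day
Removed = Load_in * eff / 100 = 173.2754 * 75.6200 / 100 = 131.0308 kg/day
Load_out = Load_in - Removed = 173.2754 - 131.0308 = 42.2445 kg/day


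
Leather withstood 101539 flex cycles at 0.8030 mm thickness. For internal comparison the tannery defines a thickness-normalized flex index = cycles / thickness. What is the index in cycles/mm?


Formula: Index = cycles / thickness
Substituting: Index = 101539 / 0.8030
Result: 126449.5641 cycles/mm


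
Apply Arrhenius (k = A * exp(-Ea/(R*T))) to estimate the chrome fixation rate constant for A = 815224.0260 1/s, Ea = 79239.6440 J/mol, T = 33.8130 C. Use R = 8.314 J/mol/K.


T_K = T_C + 273.15 = 33.8130 + 273.15 = 306.9630 K
exponent = -Ea / (R * T_K) = -79239.6440 / (8.314 * 306.9630) = -31.0489
k = A * exp(exponent) = 815224.0260 * exp(-31.0489) = 2.6724e-08 1/s


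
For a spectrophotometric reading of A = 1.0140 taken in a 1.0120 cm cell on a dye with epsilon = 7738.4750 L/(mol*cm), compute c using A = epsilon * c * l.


Formula: c = A / (epsilon * l)
Substituting: c = 1.0140 / (7738.4750 * 1.0120)
Result: 1.2948e-04 mol/L


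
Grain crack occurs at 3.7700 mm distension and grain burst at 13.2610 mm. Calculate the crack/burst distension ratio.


Formula: Ratio = crack / burst
Substituting: Ratio = 3.7700 / 13.2610
Result: 0.2843


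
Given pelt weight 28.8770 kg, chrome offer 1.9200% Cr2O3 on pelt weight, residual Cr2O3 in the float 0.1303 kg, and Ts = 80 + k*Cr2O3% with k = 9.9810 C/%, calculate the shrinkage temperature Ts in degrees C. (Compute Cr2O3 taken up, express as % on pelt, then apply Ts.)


Offered = pelt * offer_pct / 100 = 28.8770 * 1.9200 / 100 = 0.5544 kg
Uptake = offered - residual = 0.5544 - 0.1303 = 0.4241 kg
Cr2O3% on pelt = uptake / pelt * 100 = 0.4241 / 28.8770 * 100 = 1.4688 %
Ts = 80 + k * Cr2O3% = 80 + 9.9810 * 1.4688 = 94.6599 C


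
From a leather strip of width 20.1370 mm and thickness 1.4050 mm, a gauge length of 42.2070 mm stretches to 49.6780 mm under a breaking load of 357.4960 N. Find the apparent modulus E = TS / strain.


TS = F / (w * t) = 357.4960 / (20.1370 * 1.4050) = 12.6357 N/mm^2
strain = (Lf - L0) / L0 = (49.6780 - 42.2070) / 42.2070 = 0.1770
E = TS / strain = 12.6357 / 0.1770 = 71.3848 N/mm^2


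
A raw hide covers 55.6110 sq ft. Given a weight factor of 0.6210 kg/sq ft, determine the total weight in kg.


Formula: Weight = area * weight_per_sqft
Substituting: Weight = 55.6110 * 0.6210
Result: 34.5344 kg


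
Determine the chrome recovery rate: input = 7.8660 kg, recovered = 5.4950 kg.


Formula: Recovery = recovered / input * 100
Substituting: Recovery = 5.4950 / 7.8660 * 100
Result: 69.8576 %


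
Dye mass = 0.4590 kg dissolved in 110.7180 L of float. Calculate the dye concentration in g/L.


Formula: Conc = dye_mass(kg) / volume(L) * 1000
Substituting: Conc = 0.4590 / 110.7180 * 1000
Result: 4.1457 g/L


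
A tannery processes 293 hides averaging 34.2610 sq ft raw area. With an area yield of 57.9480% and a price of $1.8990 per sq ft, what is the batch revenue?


Raw_total = N * avg_area = 293 * 34.2610 = 10038.4730 sq ft
Finished = Raw_total * yield / 100 = 10038.4730 * 57.9480 / 100 = 5817.0943 sq ft
Value = Finished * price = 5817.0943 * 1.8990 = 11046.6621 $


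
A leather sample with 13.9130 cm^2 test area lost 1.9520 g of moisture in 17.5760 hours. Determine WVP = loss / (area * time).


Formula: WVP = loss / (area * time)
Substituting: WVP = 1.9520 / (13.9130 * 17.5760)
Result: 0.0079825 g/(cm^2*hr)


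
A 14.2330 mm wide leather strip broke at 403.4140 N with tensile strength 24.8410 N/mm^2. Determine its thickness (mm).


Formula: t = F / (TS * w)
Substituting: t = 403.4140 / (24.8410 * 14.2330)
Result: 1.1410 mm


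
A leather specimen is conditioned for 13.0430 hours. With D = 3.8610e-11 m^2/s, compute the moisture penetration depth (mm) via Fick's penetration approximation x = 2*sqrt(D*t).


t = 13.0430 hr * 3600 = 46954.8000 s
D * t = 3.8610e-11 * 46954.8000 = 1.8129e-06
x = 2 * sqrt(D*t) = 2 * sqrt(1.8129e-06) = 0.0026929 m = 2.6929 mm


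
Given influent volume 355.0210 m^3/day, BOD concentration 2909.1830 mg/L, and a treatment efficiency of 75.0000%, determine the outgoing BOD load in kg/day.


Load_in = volume * conc / 1000 = 355.0210 * 2909.1830 / 1000 = 1032.8211 kg/day
Removed = Load_in * eff / 100 = 1032.8211 * 75.0000 / 100 = 774.6158 kg/day
Load_out = Load_in - Removed = 1032.8211 - 774.6158 = 258.2053 kg/day


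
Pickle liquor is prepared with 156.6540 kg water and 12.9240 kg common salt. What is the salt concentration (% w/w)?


Formula: Conc = salt / (water + salt) * 100
Substituting: Conc = 12.9240 / (156.6540 + 12.9240) * 100
Result: 7.6213 %


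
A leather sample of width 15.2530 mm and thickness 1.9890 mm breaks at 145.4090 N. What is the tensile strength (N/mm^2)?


Formula: TS = force / (width * thickness)
Substituting: TS = 145.4090 / (15.2530 * 1.9890)
Result: 4.7929 N/mm^2


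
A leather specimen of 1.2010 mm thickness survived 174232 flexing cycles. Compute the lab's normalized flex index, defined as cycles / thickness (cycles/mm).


Formula: Index = cycles / thickness
Substituting: Index = 174232 / 1.2010
Result: 145072.4396 cycles/mm


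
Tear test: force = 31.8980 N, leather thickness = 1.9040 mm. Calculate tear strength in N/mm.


Formula: Tear strength = force / thickness
Substituting: Tear strength = 31.8980 / 1.9040
Result: 16.7532 N/mm


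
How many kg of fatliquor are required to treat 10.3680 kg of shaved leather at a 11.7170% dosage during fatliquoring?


Formula: Fat = substrate * pct / 100
Substituting: Fat = 10.3680 * 11.7170 / 100
Result: 1.2148 kg


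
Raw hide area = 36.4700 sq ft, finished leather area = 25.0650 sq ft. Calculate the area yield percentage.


Formula: Yield = finished / raw * 100
Substituting: Yield = 25.0650 / 36.4700 * 100
Result: 68.7277 %


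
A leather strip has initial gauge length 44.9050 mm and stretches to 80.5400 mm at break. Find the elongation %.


Formula: Elongation = (Lf - L0) / L0 * 100
Substituting: Elongation = (80.5400 - 44.9050) / 44.9050 * 100
Result: 79.3564 %


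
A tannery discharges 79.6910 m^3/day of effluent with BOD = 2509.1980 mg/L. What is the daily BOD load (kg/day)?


Formula: BOD_load = volume * conc / 1000
Substituting: BOD_load = 79.6910 * 2509.1980 / 1000
Result: 199.9605 kg/day


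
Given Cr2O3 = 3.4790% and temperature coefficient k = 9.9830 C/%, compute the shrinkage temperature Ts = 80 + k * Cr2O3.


Formula: Ts = 80 + k * Cr2O3
Substituting: Ts = 80 + 9.9830 * 3.4790
Result: 114.7309 C


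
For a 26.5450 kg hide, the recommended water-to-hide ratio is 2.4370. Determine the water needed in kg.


Formula: Water = hide_weight * ratio
Substituting: Water = 26.5450 * 2.4370
Result: 64.6902 kg


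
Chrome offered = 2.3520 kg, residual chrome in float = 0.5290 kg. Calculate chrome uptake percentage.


Formula: Uptake = (offered - residual) / offered * 100
Substituting: Uptake = (2.3520 - 0.5290) / 2.3520 * 100
Result: 77.5085 %


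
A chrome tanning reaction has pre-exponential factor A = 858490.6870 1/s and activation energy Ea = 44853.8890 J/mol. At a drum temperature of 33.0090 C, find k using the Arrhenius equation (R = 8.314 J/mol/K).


T_K = T_C + 273.15 = 33.0090 + 273.15 = 306.1590 K
exponent = -Ea / (R * T_K) = -44853.8890 / (8.314 * 306.1590) = -17.6215
k = A * exp(exponent) = 858490.6870 * exp(-17.6215) = 0.0190903 1/s


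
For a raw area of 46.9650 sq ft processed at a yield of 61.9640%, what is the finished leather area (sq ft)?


Formula: finished = raw * yield / 100
Substituting: finished = 46.9650 * 61.9640 / 100
Result: 29.1014 sq ft


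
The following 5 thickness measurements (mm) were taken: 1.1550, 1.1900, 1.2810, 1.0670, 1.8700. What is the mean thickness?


Formula: Average = sum / n
Substituting: Average = 6.5630 / 5
Result: 1.3126 mm


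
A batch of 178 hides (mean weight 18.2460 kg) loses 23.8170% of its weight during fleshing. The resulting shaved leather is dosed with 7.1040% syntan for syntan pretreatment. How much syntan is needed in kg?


Total_raw = N * avg_wt = 178 * 18.2460 = 3247.7880 kg
Substrate = Total_raw * (1 - loss/100) = 3247.7880 * (1 - 23.8170/100) = 2474.2623 kg
Syntan = Substrate * pct / 100 = 2474.2623 * 7.1040 / 100 = 175.7716 kg


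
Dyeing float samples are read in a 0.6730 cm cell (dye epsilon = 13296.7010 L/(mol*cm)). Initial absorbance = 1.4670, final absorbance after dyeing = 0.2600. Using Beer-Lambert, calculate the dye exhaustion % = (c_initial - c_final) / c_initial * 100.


c_initial = A_i / (epsilon * l) = 1.4670 / (13296.7010 * 0.6730) = 1.6393e-04 mol/L
c_final = A_f / (epsilon * l) = 0.2600 / (13296.7010 * 0.6730) = 2.9055e-05 mol/L
Exhaustion = (c_initial - c_final) / c_initial * 100 = (1.6393e-04 - 2.9055e-05) / 1.6393e-04 * 100 = 82.2768 %


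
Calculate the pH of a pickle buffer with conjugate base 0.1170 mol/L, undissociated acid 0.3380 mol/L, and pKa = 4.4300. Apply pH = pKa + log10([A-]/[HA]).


ratio = [A-] / [HA] = 0.1170 / 0.3380 = 0.3462
log10(ratio) = -0.4607
pH = pKa + log10(ratio) = 4.4300 - 0.4607 = 3.9693


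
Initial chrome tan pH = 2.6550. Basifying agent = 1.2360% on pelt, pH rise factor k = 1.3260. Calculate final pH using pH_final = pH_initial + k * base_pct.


Formula: pH_final = pH_initial + k * base_pct
Substituting: pH_final = 2.6550 + 1.3260 * 1.2360
Result: 4.2939


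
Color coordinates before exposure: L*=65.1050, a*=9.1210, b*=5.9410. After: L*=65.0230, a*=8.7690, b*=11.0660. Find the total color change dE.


dL = -0.082, da = -0.3520, db = 5.1250
dE = sqrt((-0.082)^2 + (-0.3520)^2 + 5.1250^2) = 5.1377


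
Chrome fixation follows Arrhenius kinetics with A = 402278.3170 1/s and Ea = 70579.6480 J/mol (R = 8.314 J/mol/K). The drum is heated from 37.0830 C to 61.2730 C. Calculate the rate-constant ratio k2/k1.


T1 = 37.0830 + 273.15 = 310.2330 K; T2 = 61.2730 + 273.15 = 334.4230 K
k1 = A * exp(-Ea/(R*T1)) = 402278.3170 * exp(-70579.6480/(8.314*310.2330)) = 5.2534e-07 1/s
k2 = A * exp(-Ea/(R*T2)) = 402278.3170 * exp(-70579.6480/(8.314*334.4230)) = 3.8024e-06 1/s
k2/k1 = 3.8024e-06 / 5.2534e-07 = 7.2380


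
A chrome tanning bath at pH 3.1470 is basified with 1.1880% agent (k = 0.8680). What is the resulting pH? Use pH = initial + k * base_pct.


Formula: pH_final = pH_initial + k * base_pct
Substituting: pH_final = 3.1470 + 0.8680 * 1.1880
Result: 4.1782


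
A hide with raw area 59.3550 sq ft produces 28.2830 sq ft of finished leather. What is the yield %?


Formula: Yield = finished / raw * 100
Substituting: Yield = 28.2830 / 59.3550 * 100
Result: 47.6506 %


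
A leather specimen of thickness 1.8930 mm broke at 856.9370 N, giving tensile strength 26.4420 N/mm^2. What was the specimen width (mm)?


Formula: w = F / (TS * t)
Substituting: w = 856.9370 / (26.4420 * 1.8930)
Result: 17.1200 mm


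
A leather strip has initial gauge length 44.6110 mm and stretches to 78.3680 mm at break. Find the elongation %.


Formula: Elongation = (Lf - L0) / L0 * 100
Substituting: Elongation = (78.3680 - 44.6110) / 44.6110 * 100
Result: 75.6697 %


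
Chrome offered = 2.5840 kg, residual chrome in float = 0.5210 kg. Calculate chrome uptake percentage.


Formula: Uptake = (offered - residual) / offered * 100
Substituting: Uptake = (2.5840 - 0.5210) / 2.5840 * 100
Result: 79.8375 %


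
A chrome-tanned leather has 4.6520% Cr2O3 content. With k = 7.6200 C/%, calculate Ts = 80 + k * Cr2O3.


Formula: Ts = 80 + k * Cr2O3
Substituting: Ts = 80 + 7.6200 * 4.6520
Result: 115.4482 C


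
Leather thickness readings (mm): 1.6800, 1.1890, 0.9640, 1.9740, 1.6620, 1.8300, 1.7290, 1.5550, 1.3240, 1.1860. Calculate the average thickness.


Formula: Average = sum / n
Substituting: Average = 15.0930 / 10
Result: 1.5093 mm


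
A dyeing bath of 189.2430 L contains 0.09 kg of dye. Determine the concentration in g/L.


Formula: Conc = dye_mass(kg) / volume(L) * 1000
Substituting: Conc = 0.09 / 189.2430 * 1000
Result: 0.4756 g/L


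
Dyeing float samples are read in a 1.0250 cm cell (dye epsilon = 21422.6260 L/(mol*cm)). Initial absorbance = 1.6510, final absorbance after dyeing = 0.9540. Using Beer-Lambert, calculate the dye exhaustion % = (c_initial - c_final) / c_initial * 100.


c_initial = A_i / (epsilon * l) = 1.6510 / (21422.6260 * 1.0250) = 7.5188e-05 mol/L
c_final = A_f / (epsilon * l) = 0.9540 / (21422.6260 * 1.0250) = 4.3446e-05 mol/L
Exhaustion = (c_initial - c_final) / c_initial * 100 = (7.5188e-05 - 4.3446e-05) / 7.5188e-05 * 100 = 42.2168 %


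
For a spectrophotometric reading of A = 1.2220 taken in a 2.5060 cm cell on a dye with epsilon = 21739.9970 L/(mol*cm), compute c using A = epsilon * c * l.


Formula: c = A / (epsilon * l)
Substituting: c = 1.2220 / (21739.9970 * 2.5060)
Result: 2.2430e-05 mol/L


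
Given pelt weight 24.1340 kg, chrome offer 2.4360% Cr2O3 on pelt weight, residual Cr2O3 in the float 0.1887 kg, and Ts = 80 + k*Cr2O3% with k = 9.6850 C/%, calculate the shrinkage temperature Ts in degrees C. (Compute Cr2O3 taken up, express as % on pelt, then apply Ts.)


Offered = pelt * offer_pct / 100 = 24.1340 * 2.4360 / 100 = 0.5879 kg
Uptake = offered - residual = 0.5879 - 0.1887 = 0.3992 kg
Cr2O3% on pelt = uptake / pelt * 100 = 0.3992 / 24.1340 * 100 = 1.6541 %
Ts = 80 + k * Cr2O3% = 80 + 9.6850 * 1.6541 = 96.0201 C


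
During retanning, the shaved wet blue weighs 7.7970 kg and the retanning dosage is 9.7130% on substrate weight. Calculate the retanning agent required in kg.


Formula: Retan = substrate * pct / 100
Substituting: Retan = 7.7970 * 9.7130 / 100
Result: 0.7573 kg


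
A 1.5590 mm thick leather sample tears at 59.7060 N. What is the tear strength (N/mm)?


Formula: Tear strength = force / thickness
Substituting: Tear strength = 59.7060 / 1.5590
Result: 38.2976 N/mm


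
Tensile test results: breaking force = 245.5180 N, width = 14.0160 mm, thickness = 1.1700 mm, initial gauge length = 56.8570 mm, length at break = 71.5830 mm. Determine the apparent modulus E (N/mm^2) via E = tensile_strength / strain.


TS = F / (w * t) = 245.5180 / (14.0160 * 1.1700) = 14.9718 N/mm^2
strain = (Lf - L0) / L0 = (71.5830 - 56.8570) / 56.8570 = 0.2590
E = TS / strain = 14.9718 / 0.2590 = 57.8059 N/mm^2


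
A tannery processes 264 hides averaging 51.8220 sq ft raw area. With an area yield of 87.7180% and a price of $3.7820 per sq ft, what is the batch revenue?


Raw_total = N * avg_area = 264 * 51.8220 = 13681.0080 sq ft
Finished = Raw_total * yield / 100 = 13681.0080 * 87.7180 / 100 = 12000.7066 sq ft
Value = Finished * price = 12000.7066 * 3.7820 = 45386.6724 $


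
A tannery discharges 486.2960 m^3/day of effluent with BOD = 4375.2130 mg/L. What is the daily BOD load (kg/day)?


Formula: BOD_load = volume * conc / 1000
Substituting: BOD_load = 486.2960 * 4375.2130 / 1000
Result: 2127.6486 kg/day


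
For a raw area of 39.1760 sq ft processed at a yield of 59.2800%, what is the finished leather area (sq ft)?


Formula: finished = raw * yield / 100
Substituting: finished = 39.1760 * 59.2800 / 100
Result: 23.2235 sq ft


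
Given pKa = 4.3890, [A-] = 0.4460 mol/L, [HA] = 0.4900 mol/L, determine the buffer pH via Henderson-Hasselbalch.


ratio = [A-] / [HA] = 0.4460 / 0.4900 = 0.9102
log10(ratio) = -0.0408612
pH = pKa + log10(ratio) = 4.3890 - 0.0408612 = 4.3481


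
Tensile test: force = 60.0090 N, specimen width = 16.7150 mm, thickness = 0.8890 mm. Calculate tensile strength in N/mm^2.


Formula: TS = force / (width * thickness)
Substituting: TS = 60.0090 / (16.7150 * 0.8890)
Result: 4.0384 N/mm^2


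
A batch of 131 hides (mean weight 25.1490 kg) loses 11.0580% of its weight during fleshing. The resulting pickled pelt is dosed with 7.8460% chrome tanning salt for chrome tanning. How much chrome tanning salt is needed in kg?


Total_raw = N * avg_wt = 131 * 25.1490 = 3294.5190 kg
Substrate = Total_raw * (1 - loss/100) = 3294.5190 * (1 - 11.0580/100) = 2930.2111 kg
Chrome = Substrate * pct / 100 = 2930.2111 * 7.8460 / 100 = 229.9044 kg


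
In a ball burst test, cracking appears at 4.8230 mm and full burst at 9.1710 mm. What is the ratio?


Formula: Ratio = crack / burst
Substituting: Ratio = 4.8230 / 9.1710
Result: 0.5259


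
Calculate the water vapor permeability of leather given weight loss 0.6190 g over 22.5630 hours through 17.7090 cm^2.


Formula: WVP = loss / (area * time)
Substituting: WVP = 0.6190 / (17.7090 * 22.5630)
Result: 0.00154917 g/(cm^2*hr)


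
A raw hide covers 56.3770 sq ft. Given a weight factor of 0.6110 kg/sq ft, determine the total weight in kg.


Formula: Weight = area * weight_per_sqft
Substituting: Weight = 56.3770 * 0.6110
Result: 34.4463 kg


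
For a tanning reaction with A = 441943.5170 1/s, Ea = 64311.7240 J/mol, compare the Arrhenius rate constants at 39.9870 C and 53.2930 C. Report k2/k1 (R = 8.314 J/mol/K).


T1 = 39.9870 + 273.15 = 313.1370 K; T2 = 53.2930 + 273.15 = 326.4430 K
k1 = A * exp(-Ea/(R*T1)) = 441943.5170 * exp(-64311.7240/(8.314*313.1370)) = 8.2621e-06 1/s
k2 = A * exp(-Ea/(R*T2)) = 441943.5170 * exp(-64311.7240/(8.314*326.4430)) = 2.2614e-05 1/s
k2/k1 = 2.2614e-05 / 8.2621e-06 = 2.7371


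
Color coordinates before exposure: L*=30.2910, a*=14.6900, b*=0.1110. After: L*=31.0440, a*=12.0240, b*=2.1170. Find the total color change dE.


dL = 0.7530, da = -2.6660, db = 2.0060
dE = sqrt(0.7530^2 + (-2.6660)^2 + 2.0060^2) = 3.4203


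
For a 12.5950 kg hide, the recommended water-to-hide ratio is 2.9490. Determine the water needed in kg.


Formula: Water = hide_weight * ratio
Substituting: Water = 12.5950 * 2.9490
Result: 37.1427 kg


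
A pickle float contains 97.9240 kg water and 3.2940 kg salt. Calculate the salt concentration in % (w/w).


Formula: Conc = salt / (water + salt) * 100
Substituting: Conc = 3.2940 / (97.9240 + 3.2940) * 100
Result: 3.2544 %


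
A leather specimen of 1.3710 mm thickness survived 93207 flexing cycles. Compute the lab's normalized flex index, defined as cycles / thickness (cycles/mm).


Formula: Index = cycles / thickness
Substituting: Index = 93207 / 1.3710
Result: 67984.6827 cycles/mm


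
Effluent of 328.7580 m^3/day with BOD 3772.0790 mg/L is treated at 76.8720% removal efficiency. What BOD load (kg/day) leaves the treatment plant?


Load_in = volume * conc / 1000 = 328.7580 * 3772.0790 / 1000 = 1240.1011 kg/day
Removed = Load_in * eff / 100 = 1240.1011 * 76.8720 / 100 = 953.2906 kg/day
Load_out = Load_in - Removed = 1240.1011 - 953.2906 = 286.8106 kg/day


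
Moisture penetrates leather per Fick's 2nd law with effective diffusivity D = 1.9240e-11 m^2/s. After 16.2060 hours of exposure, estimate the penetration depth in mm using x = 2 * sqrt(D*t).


t = 16.2060 hr * 3600 = 58341.6000 s
D * t = 1.9240e-11 * 58341.6000 = 1.1225e-06
x = 2 * sqrt(D*t) = 2 * sqrt(1.1225e-06) = 0.00211895 m = 2.1190 mm


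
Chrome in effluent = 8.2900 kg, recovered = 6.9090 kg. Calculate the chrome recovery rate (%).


Formula: Recovery = recovered / input * 100
Substituting: Recovery = 6.9090 / 8.2900 * 100
Result: 83.3414 %


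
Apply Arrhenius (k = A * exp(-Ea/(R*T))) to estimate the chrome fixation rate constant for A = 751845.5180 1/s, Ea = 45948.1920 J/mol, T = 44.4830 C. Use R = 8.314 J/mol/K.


T_K = T_C + 273.15 = 44.4830 + 273.15 = 317.6330 K
exponent = -Ea / (R * T_K) = -45948.1920 / (8.314 * 317.6330) = -17.3993
k = A * exp(exponent) = 751845.5180 * exp(-17.3993) = 0.0208781 1/s


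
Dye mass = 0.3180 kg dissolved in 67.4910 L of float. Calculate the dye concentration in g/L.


Formula: Conc = dye_mass(kg) / volume(L) * 1000
Substituting: Conc = 0.3180 / 67.4910 * 1000
Result: 4.7117 g/L


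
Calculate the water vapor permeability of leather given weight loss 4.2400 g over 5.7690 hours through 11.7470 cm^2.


Formula: WVP = loss / (area * time)
Substituting: WVP = 4.2400 / (11.7470 * 5.7690)
Result: 0.062566 g/(cm^2*hr)


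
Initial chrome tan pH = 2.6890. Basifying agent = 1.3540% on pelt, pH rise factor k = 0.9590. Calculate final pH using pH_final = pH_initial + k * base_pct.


Formula: pH_final = pH_initial + k * base_pct
Substituting: pH_final = 2.6890 + 0.9590 * 1.3540
Result: 3.9875


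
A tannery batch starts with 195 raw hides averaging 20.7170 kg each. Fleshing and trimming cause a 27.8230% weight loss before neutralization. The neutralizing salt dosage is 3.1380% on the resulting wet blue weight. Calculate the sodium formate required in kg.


Total_raw = N * avg_wt = 195 * 20.7170 = 4039.8150 kg
Substrate = Total_raw * (1 - loss/100) = 4039.8150 * (1 - 27.8230/100) = 2915.8173 kg
Neutralizer = Substrate * pct / 100 = 2915.8173 * 3.1380 / 100 = 91.4983 kg


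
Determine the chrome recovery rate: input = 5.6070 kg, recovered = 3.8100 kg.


Formula: Recovery = recovered / input * 100
Substituting: Recovery = 3.8100 / 5.6070 * 100
Result: 67.9508 %


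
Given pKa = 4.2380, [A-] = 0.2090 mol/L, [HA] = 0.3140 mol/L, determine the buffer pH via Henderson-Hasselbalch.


ratio = [A-] / [HA] = 0.2090 / 0.3140 = 0.6656
log10(ratio) = -0.1768
pH = pKa + log10(ratio) = 4.2380 - 0.1768 = 4.0612


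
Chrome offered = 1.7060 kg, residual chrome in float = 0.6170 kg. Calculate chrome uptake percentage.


Formula: Uptake = (offered - residual) / offered * 100
Substituting: Uptake = (1.7060 - 0.6170) / 1.7060 * 100
Result: 63.8335 %


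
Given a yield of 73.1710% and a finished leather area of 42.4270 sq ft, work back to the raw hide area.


Formula: raw = finished * 100 / yield
Substituting: raw = 42.4270 * 100 / 73.1710
Result: 57.9834 sq ft


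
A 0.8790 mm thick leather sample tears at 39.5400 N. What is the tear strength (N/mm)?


Formula: Tear strength = force / thickness
Substituting: Tear strength = 39.5400 / 0.8790
Result: 44.9829 N/mm


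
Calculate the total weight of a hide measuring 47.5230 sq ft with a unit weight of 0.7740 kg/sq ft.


Formula: Weight = area * weight_per_sqft
Substituting: Weight = 47.5230 * 0.7740
Result: 36.7828 kg


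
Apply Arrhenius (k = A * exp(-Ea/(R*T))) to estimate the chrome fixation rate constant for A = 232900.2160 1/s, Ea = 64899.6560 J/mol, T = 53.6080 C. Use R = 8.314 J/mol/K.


T_K = T_C + 273.15 = 53.6080 + 273.15 = 326.7580 K
exponent = -Ea / (R * T_K) = -64899.6560 / (8.314 * 326.7580) = -23.8894
k = A * exp(exponent) = 232900.2160 * exp(-23.8894) = 9.8201e-06 1/s


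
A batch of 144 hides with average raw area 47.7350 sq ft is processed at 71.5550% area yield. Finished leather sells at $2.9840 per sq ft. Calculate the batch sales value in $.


Raw_total = N * avg_area = 144 * 47.7350 = 6873.8400 sq ft
Finished = Raw_total * yield / 100 = 6873.8400 * 71.5550 / 100 = 4918.5762 sq ft
Value = Finished * price = 4918.5762 * 2.9840 = 14677.0314 $


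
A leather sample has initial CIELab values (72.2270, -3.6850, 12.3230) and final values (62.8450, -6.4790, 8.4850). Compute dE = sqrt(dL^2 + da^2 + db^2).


dL = -9.3820, da = -2.7940, db = -3.8380
dE = sqrt((-9.3820)^2 + (-2.7940)^2 + (-3.8380)^2) = 10.5147


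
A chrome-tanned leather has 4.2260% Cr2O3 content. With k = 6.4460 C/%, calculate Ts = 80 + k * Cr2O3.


Formula: Ts = 80 + k * Cr2O3
Substituting: Ts = 80 + 6.4460 * 4.2260
Result: 107.2408 C


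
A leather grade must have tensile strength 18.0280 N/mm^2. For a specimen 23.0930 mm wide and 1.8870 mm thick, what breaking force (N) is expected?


Formula: F = TS * w * t
Substituting: F = 18.0280 * 23.0930 * 1.8870
Result: 785.5970 N


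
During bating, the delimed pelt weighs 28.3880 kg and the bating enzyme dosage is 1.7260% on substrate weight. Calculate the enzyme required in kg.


Formula: Enzyme = substrate * pct / 100
Substituting: Enzyme = 28.3880 * 1.7260 / 100
Result: 0.4900 kg


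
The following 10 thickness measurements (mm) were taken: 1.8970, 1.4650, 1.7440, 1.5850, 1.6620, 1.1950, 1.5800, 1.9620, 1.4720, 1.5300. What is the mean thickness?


Formula: Average = sum / n
Substituting: Average = 16.0920 / 10
Result: 1.6092 mm


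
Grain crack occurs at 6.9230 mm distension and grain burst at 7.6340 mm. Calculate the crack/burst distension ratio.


Formula: Ratio = crack / burst
Substituting: Ratio = 6.9230 / 7.6340
Result: 0.9069


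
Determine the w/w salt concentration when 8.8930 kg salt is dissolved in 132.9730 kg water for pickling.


Formula: Conc = salt / (water + salt) * 100
Substituting: Conc = 8.8930 / (132.9730 + 8.8930) * 100
Result: 6.2686 %


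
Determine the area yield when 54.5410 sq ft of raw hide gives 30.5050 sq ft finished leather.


Formula: Yield = finished / raw * 100
Substituting: Yield = 30.5050 / 54.5410 * 100
Result: 55.9304 %


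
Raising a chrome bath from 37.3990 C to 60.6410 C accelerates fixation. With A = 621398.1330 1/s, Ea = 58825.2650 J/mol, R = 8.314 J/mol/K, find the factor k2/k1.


T1 = 37.3990 + 273.15 = 310.5490 K; T2 = 60.6410 + 273.15 = 333.7910 K
k1 = A * exp(-Ea/(R*T1)) = 621398.1330 * exp(-58825.2650/(8.314*310.5490)) = 7.9167e-05 1/s
k2 = A * exp(-Ea/(R*T2)) = 621398.1330 * exp(-58825.2650/(8.314*333.7910)) = 3.8684e-04 1/s
k2/k1 = 3.8684e-04 / 7.9167e-05 = 4.8863


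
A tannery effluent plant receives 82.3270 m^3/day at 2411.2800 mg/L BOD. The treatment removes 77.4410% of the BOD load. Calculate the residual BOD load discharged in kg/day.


Load_in = volume * conc / 1000 = 82.3270 * 2411.2800 / 1000 = 198.5134 kg/day
Removed = Load_in * eff / 100 = 198.5134 * 77.4410 / 100 = 153.7308 kg/day
Load_out = Load_in - Removed = 198.5134 - 153.7308 = 44.7826 kg/day


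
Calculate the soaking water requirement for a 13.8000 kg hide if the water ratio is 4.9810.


Formula: Water = hide_weight * ratio
Substituting: Water = 13.8000 * 4.9810
Result: 68.7378 kg


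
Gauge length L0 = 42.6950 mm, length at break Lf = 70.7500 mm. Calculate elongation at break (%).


Formula: Elongation = (Lf - L0) / L0 * 100
Substituting: Elongation = (70.7500 - 42.6950) / 42.6950 * 100
Result: 65.7103 %


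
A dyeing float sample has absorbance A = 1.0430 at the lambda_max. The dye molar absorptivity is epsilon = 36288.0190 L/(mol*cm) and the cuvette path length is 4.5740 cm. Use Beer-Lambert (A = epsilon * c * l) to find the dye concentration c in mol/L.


Formula: c = A / (epsilon * l)
Substituting: c = 1.0430 / (36288.0190 * 4.5740)
Result: 6.2838e-06 mol/L


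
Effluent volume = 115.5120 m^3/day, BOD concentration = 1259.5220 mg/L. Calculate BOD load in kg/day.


Formula: BOD_load = volume * conc / 1000
Substituting: BOD_load = 115.5120 * 1259.5220 / 1000
Result: 145.4899 kg/day


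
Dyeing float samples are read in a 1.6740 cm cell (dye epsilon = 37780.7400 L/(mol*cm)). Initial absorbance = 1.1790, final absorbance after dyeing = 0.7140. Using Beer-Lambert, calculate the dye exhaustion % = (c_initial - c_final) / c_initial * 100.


c_initial = A_i / (epsilon * l) = 1.1790 / (37780.7400 * 1.6740) = 1.8642e-05 mol/L
c_final = A_f / (epsilon * l) = 0.7140 / (37780.7400 * 1.6740) = 1.1289e-05 mol/L
Exhaustion = (c_initial - c_final) / c_initial * 100 = (1.8642e-05 - 1.1289e-05) / 1.8642e-05 * 100 = 39.4402 %


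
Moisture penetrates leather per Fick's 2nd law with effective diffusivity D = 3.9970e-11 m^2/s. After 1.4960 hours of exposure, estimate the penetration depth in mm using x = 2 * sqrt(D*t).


t = 1.4960 hr * 3600 = 5385.6000 s
D * t = 3.9970e-11 * 5385.6000 = 2.1526e-07
x = 2 * sqrt(D*t) = 2 * sqrt(2.1526e-07) = 9.2793e-04 m = 0.9279 mm


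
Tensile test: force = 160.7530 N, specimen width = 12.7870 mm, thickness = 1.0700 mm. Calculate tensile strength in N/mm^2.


Formula: TS = force / (width * thickness)
Substituting: TS = 160.7530 / (12.7870 * 1.0700)
Result: 11.7492 N/mm^2


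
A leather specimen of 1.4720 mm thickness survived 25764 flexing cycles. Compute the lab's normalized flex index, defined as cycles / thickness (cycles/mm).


Formula: Index = cycles / thickness
Substituting: Index = 25764 / 1.4720
Result: 17502.7174 cycles/mm


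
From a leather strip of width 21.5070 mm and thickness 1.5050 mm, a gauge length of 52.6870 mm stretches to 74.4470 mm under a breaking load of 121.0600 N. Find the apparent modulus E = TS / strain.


TS = F / (w * t) = 121.0600 / (21.5070 * 1.5050) = 3.7401 N/mm^2
strain = (Lf - L0) / L0 = (74.4470 - 52.6870) / 52.6870 = 0.4130
E = TS / strain = 3.7401 / 0.4130 = 9.0558 N/mm^2


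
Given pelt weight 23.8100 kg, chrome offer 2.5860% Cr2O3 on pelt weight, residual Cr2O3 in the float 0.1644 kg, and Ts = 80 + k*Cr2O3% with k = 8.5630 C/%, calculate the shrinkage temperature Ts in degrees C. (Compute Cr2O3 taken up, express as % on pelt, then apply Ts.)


Offered = pelt * offer_pct / 100 = 23.8100 * 2.5860 / 100 = 0.6157 kg
Uptake = offered - residual = 0.6157 - 0.1644 = 0.4513 kg
Cr2O3% on pelt = uptake / pelt * 100 = 0.4513 / 23.8100 * 100 = 1.8955 %
Ts = 80 + k * Cr2O3% = 80 + 8.5630 * 1.8955 = 96.2315 C


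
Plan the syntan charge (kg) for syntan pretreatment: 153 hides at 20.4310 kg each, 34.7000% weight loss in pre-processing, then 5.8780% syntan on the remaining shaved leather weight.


Total_raw = N * avg_wt = 153 * 20.4310 = 3125.9430 kg
Substrate = Total_raw * (1 - loss/100) = 3125.9430 * (1 - 34.7000/100) = 2041.2408 kg
Syntan = Substrate * pct / 100 = 2041.2408 * 5.8780 / 100 = 119.9841 kg


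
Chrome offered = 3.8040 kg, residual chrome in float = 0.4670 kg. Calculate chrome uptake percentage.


Formula: Uptake = (offered - residual) / offered * 100
Substituting: Uptake = (3.8040 - 0.4670) / 3.8040 * 100
Result: 87.7234 %


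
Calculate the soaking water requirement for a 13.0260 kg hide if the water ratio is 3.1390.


Formula: Water = hide_weight * ratio
Substituting: Water = 13.0260 * 3.1390
Result: 40.8886 kg


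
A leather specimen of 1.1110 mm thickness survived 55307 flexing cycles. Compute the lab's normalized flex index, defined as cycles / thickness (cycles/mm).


Formula: Index = cycles / thickness
Substituting: Index = 55307 / 1.1110
Result: 49781.2781 cycles/mm


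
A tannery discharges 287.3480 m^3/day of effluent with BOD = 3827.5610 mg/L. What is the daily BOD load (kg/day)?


Formula: BOD_load = volume * conc / 1000
Substituting: BOD_load = 287.3480 * 3827.5610 / 1000
Result: 1099.8420 kg/day


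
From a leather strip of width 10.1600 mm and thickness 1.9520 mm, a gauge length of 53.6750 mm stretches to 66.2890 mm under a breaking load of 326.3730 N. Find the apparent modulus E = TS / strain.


TS = F / (w * t) = 326.3730 / (10.1600 * 1.9520) = 16.4566 N/mm^2
strain = (Lf - L0) / L0 = (66.2890 - 53.6750) / 53.6750 = 0.2350
E = TS / strain = 16.4566 / 0.2350 = 70.0261 N/mm^2


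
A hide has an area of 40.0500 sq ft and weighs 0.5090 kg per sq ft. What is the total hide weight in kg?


Formula: Weight = area * weight_per_sqft
Substituting: Weight = 40.0500 * 0.5090
Result: 20.3854 kg


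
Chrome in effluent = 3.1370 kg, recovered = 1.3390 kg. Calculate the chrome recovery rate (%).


Formula: Recovery = recovered / input * 100
Substituting: Recovery = 1.3390 / 3.1370 * 100
Result: 42.6841 %


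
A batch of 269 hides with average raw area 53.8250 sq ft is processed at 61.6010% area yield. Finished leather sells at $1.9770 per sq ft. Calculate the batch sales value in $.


Raw_total = N * avg_area = 269 * 53.8250 = 14478.9250 sq ft
Finished = Raw_total * yield / 100 = 14478.9250 * 61.6010 / 100 = 8919.1626 sq ft
Value = Finished * price = 8919.1626 * 1.9770 = 17633.1844 $
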